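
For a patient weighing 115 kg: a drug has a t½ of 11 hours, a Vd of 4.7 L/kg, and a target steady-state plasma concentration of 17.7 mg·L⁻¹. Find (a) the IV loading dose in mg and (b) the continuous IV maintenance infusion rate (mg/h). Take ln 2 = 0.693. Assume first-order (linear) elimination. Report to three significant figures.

Vd = 4.7 L/kg × 115 kg = 540.5 L
LD = Vd × C = 540.5 × 17.7 = 9567 mg
CL = 0.693 × Vd / t½ = 0.693 × 540.5 / 11 = 34.05 L/h
Infusion rate = CL × Css = 34.05 × 17.7 = 602.7 mg/h

(a) 9570 mg; (b) 603 mg/h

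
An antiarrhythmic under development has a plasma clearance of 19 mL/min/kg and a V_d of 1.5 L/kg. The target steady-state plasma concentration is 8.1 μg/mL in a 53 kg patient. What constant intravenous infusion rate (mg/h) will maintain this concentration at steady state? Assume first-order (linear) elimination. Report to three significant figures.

CL = 19 mL/min/kg × 53 kg = 1007 mL/min = 1007 × 60/1000 = 60.42 L/h
Rate = CL × Css = 60.42 × 8.1 = 489.4 mg/h

489 mg/h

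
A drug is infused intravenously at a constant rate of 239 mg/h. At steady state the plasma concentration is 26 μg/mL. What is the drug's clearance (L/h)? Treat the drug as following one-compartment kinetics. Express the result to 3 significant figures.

9.19 L/h

At steady state, infusion rate = CL × Css, so CL = rate / Css.
CL = 239 / 26 = 9.192 L/h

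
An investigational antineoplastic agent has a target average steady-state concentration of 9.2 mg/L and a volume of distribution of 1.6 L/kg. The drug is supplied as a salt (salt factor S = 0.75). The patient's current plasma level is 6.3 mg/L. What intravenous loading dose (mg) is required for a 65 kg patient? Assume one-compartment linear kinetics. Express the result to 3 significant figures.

Vd(total) = 65 kg × 1.6 L/kg = 104.0 L
The loading dose fills Vd to the target concentration.
Concentration deficit ΔC = 9.2 − 6.3 = 2.900 mg/L
LD = Vd × ΔC / S = 104.0 × 2.900 / 0.75 = 402.1 mg

402 mg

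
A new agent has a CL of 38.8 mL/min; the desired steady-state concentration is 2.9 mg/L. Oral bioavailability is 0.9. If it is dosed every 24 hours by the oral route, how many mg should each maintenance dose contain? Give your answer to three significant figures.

CL = 38.8 mL/min = 38.8 × 0.06 = 2.328 L/h
At steady state, dose per interval replaces the amount cleared in that interval: F·D/τ = CL·Css.
D = CL × Css × τ / F = 2.328 × 2.9 × 24 / 0.9 = 180.0 mg

180 mg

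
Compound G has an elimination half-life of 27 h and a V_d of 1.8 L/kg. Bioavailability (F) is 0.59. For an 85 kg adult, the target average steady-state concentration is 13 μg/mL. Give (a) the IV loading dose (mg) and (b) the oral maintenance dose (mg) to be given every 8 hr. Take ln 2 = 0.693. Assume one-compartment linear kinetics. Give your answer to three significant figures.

Vd = 1.8 L/kg × 85 kg = 153.0 L
LD = Vd × C = 153.0 × 13 = 1989 mg
CL = 0.693 × Vd / t½ = 0.693 × 153.0 / 27 = 3.927 L/h
D = CL × Css × τ / F = 3.927 × 13 × 8 / 0.59 = 692.2 mg

(a) 1990 mg; (b) 692 mg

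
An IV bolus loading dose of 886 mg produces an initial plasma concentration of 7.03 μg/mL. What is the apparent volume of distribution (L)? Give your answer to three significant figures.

126 L

Immediately after an IV bolus, C₀ = Dose / Vd, so Vd = Dose / C₀.
Vd = 886 / 7.03 = 126.0 L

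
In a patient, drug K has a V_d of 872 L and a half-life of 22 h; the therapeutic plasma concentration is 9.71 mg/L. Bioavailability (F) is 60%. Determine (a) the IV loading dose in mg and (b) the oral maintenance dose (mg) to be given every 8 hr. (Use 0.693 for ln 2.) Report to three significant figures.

(a) 8470 mg; (b) 3560 mg

LD = Vd × C = 872.0 × 9.71 = 8467 mg
CL = 0.693 × Vd / t½ = 0.693 × 872.0 / 22 = 27.47 L/h
D = CL × Css × τ / F = 27.47 × 9.71 × 8 / 0.6 = 3556 mg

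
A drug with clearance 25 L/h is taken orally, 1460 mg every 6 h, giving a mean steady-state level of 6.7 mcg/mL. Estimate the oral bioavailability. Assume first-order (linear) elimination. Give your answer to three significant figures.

0.688

F·D/τ = CL·Css at steady state → F = CL·Css·τ / D.
F = 25 × 6.7 × 6 / 1460 = 0.688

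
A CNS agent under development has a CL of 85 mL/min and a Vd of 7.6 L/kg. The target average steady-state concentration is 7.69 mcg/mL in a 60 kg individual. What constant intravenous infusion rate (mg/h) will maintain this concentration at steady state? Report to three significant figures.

CL = 85 mL/min = 85 × 0.06 = 5.100 L/h
Infusion rate = CL · Css = 5.100 L/h × 7.69 mg/L = 39.22 mg/h

39.2 mg/h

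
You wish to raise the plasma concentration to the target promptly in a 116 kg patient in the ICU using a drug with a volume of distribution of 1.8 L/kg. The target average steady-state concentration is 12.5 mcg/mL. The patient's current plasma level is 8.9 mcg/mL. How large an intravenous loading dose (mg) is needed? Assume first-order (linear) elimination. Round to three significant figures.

Vd = 1.8 L/kg × 116 kg = 208.8 L
Concentration deficit ΔC = 12.5 − 8.9 = 3.600 mg/L
LD = Vd × ΔC = 208.8 × 3.600 = 751.7 mg

752 mg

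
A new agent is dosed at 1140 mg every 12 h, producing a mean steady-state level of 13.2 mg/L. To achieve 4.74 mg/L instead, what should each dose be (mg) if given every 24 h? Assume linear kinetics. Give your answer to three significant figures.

With linear kinetics, Css is proportional to dose rate (D/τ) at fixed clearance.
D₂ = D₁ × (Css,target / Css,current) × (τ₂/τ₁) = 1140 × (4.74/13.2) × (24/12) = 818.7 mg

819 mg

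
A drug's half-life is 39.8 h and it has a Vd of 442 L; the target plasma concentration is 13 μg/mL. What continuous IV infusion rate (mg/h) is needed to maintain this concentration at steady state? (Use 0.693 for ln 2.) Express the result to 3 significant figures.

k = 0.693/39.8 = 0.01741 h⁻¹, so CL = k·Vd = 0.01741 × 442.0 = 7.695 L/h
Infusion rate = CL × Css = 7.695 × 13 = 100.0 mg/h

100 mg/h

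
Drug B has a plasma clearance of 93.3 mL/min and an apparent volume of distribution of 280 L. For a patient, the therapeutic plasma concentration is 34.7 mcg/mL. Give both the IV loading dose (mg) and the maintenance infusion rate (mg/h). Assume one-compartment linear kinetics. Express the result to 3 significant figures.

Loading dose = Vd × C = 280.0 × 34.7 = 9716 mg
Convert clearance: 93.3 mL/min × 60 min/h ÷ 1000 mL/L = 5.598 L/h
Infusion rate = 5.598 L/h × 34.7 mg/L = 194.3 mg/h

(a) 9720 mg; (b) 194 mg/h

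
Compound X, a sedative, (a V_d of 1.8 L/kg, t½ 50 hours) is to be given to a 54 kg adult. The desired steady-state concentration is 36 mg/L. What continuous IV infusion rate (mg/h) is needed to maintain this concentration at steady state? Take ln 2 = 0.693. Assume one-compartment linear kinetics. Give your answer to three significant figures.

Total Vd = 1.8 × 54 = 97.20 L
CL = ln 2 · Vd / t½ = 0.693 × 97.20 / 50 = 1.347 L/h
Infusion rate = CL × Css = 1.347 × 36 = 48.49 mg/h

48.5 mg/h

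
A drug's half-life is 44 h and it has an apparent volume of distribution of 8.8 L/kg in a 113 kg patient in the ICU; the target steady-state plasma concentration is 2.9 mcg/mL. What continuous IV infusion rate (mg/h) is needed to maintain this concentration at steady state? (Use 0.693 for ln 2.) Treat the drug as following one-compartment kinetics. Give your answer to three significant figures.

45.4 mg/h

Total Vd = 8.8 × 113 = 994.4 L
k = 0.693/44 = 0.01575 h⁻¹, so CL = k·Vd = 0.01575 × 994.4 = 15.66 L/h
Infusion rate = CL × Css = 15.66 × 2.9 = 45.41 mg/h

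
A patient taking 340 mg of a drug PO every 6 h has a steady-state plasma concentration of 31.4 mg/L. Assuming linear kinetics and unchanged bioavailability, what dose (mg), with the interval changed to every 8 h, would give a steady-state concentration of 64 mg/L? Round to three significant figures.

924 mg

For first-order elimination, Css ∝ F·D/(CL·τ); F and CL are unchanged, so Css ∝ D/τ.
D₂ = D₁ × (Css,target / Css,current) × (τ₂/τ₁) = 340 × (64/31.4) × (8/6) = 924.0 mg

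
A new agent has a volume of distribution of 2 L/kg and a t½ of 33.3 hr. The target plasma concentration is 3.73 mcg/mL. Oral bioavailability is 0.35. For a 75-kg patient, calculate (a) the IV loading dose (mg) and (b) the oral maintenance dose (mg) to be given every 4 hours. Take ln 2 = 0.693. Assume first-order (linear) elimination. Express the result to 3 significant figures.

Vd = 2 L/kg × 75 kg = 150.0 L
LD = Vd × C = 150.0 × 3.73 = 559.5 mg
CL = 0.693 × Vd / t½ = 0.693 × 150.0 / 33.3 = 3.122 L/h
D = CL × Css × τ / F = 3.122 × 3.73 × 4 / 0.35 = 133.1 mg

(a) 560 mg; (b) 133 mg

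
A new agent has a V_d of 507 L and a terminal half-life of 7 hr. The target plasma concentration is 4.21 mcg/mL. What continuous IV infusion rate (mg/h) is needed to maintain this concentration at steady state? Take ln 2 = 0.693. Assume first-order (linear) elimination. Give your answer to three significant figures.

k = 0.693/7 = 0.09900 h⁻¹, so CL = k·Vd = 0.09900 × 507.0 = 50.19 L/h
Infusion rate = CL × Css = 50.19 × 4.21 = 211.3 mg/h

211 mg/h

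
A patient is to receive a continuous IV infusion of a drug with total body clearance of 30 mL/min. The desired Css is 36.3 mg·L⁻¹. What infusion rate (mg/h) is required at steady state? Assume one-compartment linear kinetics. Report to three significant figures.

65.3 mg/h

CL = 30 mL/min = 30 × 0.06 = 1.800 L/h
At steady state, infusion rate equals elimination rate: rate in = CL × Css.
Rate = CL × Css = 1.800 × 36.3 = 65.34 mg/h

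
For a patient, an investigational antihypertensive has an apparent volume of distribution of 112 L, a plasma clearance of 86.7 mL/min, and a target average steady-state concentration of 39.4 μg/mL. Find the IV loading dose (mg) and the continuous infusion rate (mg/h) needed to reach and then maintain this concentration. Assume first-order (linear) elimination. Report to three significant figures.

Loading dose = Vd × C = 112.0 × 39.4 = 4413 mg
CL = 86.7 mL/min = 86.7 × 0.06 = 5.202 L/h
Maintenance: replace elimination → rate = CL × Css = 5.202 × 39.4 = 205.0 mg/h

(a) 4410 mg; (b) 205 mg/h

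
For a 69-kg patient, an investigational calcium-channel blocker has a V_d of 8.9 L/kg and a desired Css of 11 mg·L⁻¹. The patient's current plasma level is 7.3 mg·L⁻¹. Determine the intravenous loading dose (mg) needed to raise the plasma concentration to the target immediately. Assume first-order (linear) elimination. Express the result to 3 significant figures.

2270 mg

Total Vd = 8.9 × 69 = 614.1 L
The loading dose fills Vd to the target concentration.
Concentration deficit ΔC = 11 − 7.3 = 3.700 mg/L
LD = Vd × ΔC = 614.1 × 3.700 = 2272 mg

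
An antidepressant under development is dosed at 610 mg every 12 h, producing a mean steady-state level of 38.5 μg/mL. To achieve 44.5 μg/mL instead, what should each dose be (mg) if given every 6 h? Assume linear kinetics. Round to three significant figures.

353 mg

With linear kinetics, Css is proportional to dose rate (D/τ) at fixed clearance.
D₂ = D₁ × (Css,target / Css,current) × (τ₂/τ₁) = 610 × (44.5/38.5) × (6/12) = 352.5 mg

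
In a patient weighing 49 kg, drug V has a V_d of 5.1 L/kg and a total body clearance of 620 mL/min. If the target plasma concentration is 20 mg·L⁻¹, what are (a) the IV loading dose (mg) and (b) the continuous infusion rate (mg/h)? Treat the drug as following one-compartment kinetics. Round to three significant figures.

Vd(total) = 49 kg × 5.1 L/kg = 249.9 L
LD = Vd · C_target = 249.9 × 20 = 4998 mg
CL = 620 mL/min × 60/1000 = 37.20 L/h
Infusion rate = 37.20 L/h × 20 mg/L = 744.0 mg/h

(a) 5000 mg; (b) 744 mg/h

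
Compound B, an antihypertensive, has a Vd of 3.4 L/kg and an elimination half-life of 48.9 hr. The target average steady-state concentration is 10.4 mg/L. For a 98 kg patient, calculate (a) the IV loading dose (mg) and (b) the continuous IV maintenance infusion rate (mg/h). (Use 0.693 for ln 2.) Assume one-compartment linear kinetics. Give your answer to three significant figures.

(a) 3470 mg; (b) 49.1 mg/h

Total Vd = 3.4 × 98 = 333.2 L
LD = Vd × C = 333.2 × 10.4 = 3465 mg
CL = 0.693 × Vd / t½ = 0.693 × 333.2 / 48.9 = 4.722 L/h
Infusion rate = CL × Css = 4.722 × 10.4 = 49.11 mg/h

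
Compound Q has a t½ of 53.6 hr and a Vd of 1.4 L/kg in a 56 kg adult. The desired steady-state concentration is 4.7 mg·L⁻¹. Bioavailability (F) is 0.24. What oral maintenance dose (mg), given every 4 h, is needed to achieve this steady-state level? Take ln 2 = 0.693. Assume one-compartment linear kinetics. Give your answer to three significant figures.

79.4 mg

Vd(total) = 56 kg × 1.4 L/kg = 78.40 L
CL = ln 2 · Vd / t½ = 0.693 × 78.40 / 53.6 = 1.014 L/h
D = CL × Css × τ / F = 1.014 × 4.7 × 4 / 0.24 = 79.43 mg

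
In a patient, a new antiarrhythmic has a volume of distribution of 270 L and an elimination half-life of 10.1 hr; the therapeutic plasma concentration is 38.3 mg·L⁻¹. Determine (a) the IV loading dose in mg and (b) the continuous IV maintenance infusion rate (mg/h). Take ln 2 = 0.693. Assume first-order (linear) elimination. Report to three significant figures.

(a) 10300 mg; (b) 710 mg/h

LD = Vd × C = 270.0 × 38.3 = 10340 mg
CL = 0.693 × Vd / t½ = 0.693 × 270.0 / 10.1 = 18.53 L/h
Infusion rate = CL × Css = 18.53 × 38.3 = 709.7 mg/h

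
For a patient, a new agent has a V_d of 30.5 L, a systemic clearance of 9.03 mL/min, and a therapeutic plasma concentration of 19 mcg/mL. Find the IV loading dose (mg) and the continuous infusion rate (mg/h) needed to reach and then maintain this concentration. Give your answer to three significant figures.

(a) 580 mg; (b) 10.3 mg/h

Loading: fill Vd to C_target → 30.50 L × 19 mg/L = 579.5 mg
CL = 9.03 mL/min = 9.03 × 0.06 = 0.5418 L/h
Maintenance: replace elimination → rate = CL × Css = 0.5418 × 19 = 10.29 mg/h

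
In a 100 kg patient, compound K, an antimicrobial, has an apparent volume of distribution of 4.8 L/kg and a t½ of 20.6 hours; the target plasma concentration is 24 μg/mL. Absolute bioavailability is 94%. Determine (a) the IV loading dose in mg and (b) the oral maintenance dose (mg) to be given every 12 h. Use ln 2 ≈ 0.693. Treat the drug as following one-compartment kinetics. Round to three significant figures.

(a) 11500 mg; (b) 4950 mg

Vd = 4.8 L/kg × 100 kg = 480.0 L
LD = Vd × C = 480.0 × 24 = 11520 mg
CL = 0.693 × Vd / t½ = 0.693 × 480.0 / 20.6 = 16.15 L/h
D = CL × Css × τ / F = 16.15 × 24 × 12 / 0.94 = 4948 mg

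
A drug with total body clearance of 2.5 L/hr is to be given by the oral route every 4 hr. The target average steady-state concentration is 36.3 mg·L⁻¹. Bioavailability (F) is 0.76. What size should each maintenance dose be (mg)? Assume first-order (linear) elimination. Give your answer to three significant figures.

D = CL × Css × τ / F = 2.500 × 36.3 × 4 / 0.76 = 477.6 mg

478 mg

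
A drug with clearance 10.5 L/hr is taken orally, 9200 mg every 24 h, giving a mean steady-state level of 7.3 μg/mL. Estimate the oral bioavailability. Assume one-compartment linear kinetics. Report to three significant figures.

0.200

F·D/τ = CL·Css at steady state → F = CL·Css·τ / D.
F = 10.5 × 7.3 × 24 / 9200 = 0.200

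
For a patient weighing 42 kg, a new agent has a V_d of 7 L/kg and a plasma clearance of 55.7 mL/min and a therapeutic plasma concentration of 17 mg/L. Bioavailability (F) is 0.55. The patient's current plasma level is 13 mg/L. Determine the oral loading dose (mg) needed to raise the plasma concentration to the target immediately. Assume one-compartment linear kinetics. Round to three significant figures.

Total Vd = 7 × 42 = 294.0 L
Concentration deficit ΔC = 17 − 13 = 4.000 mg/L
LD = Vd × ΔC / F = 294.0 × 4.000 / 0.55 = 2138 mg

2140 mg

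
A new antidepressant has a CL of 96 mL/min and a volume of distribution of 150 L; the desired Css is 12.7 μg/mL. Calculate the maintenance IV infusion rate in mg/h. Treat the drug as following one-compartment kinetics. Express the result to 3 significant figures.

CL = 96 mL/min × 60/1000 = 5.760 L/h
R₀ = 5.760 × 12.7 = 73.15 mg/h

73.2 mg/h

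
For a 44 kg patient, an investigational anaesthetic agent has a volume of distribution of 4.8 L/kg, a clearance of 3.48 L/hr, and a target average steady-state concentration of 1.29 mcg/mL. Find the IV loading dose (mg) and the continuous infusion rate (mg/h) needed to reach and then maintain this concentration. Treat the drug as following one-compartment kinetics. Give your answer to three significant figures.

(a) 272 mg; (b) 4.49 mg/h

Vd = 4.8 L/kg × 44 kg = 211.2 L
Loading dose = Vd × C = 211.2 × 1.29 = 272.4 mg
Maintenance: replace elimination → rate = CL × Css = 3.480 × 1.29 = 4.489 mg/h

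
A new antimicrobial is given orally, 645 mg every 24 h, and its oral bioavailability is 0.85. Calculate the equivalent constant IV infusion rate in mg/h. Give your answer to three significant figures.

Equivalent systemic input: infusion rate = F·D/τ.
Rate = 0.85 × 645 / 24 = 22.84 mg/h

22.8 mg/h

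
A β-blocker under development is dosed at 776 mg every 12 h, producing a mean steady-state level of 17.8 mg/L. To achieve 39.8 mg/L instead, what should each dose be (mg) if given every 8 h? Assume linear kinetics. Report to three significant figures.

With linear kinetics, Css is proportional to dose rate (D/τ) at fixed clearance.
D₂ = D₁ × (Css,target / Css,current) × (τ₂/τ₁) = 776 × (39.8/17.8) × (8/12) = 1157 mg

1160 mg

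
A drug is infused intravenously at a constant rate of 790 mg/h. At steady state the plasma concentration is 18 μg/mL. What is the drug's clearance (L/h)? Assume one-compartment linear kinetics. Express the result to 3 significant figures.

43.9 L/h

At steady state, infusion rate = CL × Css, so CL = rate / Css.
CL = 790 / 18 = 43.89 L/h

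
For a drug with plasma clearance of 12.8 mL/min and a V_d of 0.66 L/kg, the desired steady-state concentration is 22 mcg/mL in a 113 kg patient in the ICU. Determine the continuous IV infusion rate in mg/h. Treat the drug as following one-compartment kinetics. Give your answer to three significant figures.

CL = 12.8 mL/min = 12.8 × 0.06 = 0.7680 L/h
Rate = CL × Css = 0.7680 × 22 = 16.90 mg/h

16.9 mg/h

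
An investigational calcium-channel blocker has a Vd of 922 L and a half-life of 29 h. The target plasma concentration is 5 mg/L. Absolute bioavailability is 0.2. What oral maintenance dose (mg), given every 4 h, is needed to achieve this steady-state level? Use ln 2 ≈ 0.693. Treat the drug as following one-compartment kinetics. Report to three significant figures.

2200 mg

CL = ln 2 · Vd / t½ = 0.693 × 922.0 / 29 = 22.03 L/h
D = CL × Css × τ / F = 22.03 × 5 × 4 / 0.2 = 2203 mg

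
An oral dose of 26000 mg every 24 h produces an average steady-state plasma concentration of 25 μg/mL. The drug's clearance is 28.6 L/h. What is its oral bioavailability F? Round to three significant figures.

F·D/τ = CL·Css at steady state → F = CL·Css·τ / D.
F = 28.6 × 25 × 24 / 26000 = 0.660

0.660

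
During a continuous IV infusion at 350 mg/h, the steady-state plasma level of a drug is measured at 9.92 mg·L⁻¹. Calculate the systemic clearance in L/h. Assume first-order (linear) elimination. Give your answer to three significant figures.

35.3 L/h

At steady state, infusion rate = CL × Css, so CL = rate / Css.
CL = 350 / 9.92 = 35.28 L/h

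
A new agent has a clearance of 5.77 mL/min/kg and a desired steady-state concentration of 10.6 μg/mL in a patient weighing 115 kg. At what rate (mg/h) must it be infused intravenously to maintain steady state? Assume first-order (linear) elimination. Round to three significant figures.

CL = 5.77 mL/min/kg × 115 kg = 663.6 mL/min = 663.6 × 60/1000 = 39.82 L/h
At steady state, infusion rate equals elimination rate: rate in = CL × Css.
Rate = CL × Css = 39.82 × 10.6 = 422.1 mg/h

422 mg/h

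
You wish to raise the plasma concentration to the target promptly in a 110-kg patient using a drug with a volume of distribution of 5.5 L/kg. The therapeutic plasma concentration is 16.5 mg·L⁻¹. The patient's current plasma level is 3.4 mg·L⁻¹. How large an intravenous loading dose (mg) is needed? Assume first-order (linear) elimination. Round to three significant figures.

7930 mg

Vd = 5.5 L/kg × 110 kg = 605.0 L
Concentration deficit ΔC = 16.5 − 3.4 = 13.10 mg/L
LD = Vd × ΔC = 605.0 × 13.10 = 7926 mg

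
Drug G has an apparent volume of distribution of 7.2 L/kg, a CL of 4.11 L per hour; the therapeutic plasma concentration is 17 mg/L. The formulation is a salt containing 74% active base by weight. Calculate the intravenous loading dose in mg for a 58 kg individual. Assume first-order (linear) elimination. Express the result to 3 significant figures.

Total Vd = 7.2 × 58 = 417.6 L
LD = Vd × C / S = 417.6 × 17.00 / 0.74 = 9594 mg

9590 mg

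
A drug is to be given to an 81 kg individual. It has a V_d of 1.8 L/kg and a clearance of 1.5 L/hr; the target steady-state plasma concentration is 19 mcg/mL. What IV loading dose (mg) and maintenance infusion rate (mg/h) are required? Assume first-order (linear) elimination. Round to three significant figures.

(a) 2770 mg; (b) 28.5 mg/h

Vd = 1.8 L/kg × 81 kg = 145.8 L
Loading: fill Vd to C_target → 145.8 L × 19 mg/L = 2770 mg
Maintenance infusion rate = CL × Css = 1.500 × 19 = 28.50 mg/h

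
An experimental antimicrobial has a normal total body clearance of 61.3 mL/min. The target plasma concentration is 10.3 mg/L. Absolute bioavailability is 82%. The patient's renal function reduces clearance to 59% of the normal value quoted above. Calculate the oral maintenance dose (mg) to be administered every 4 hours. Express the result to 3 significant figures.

Convert clearance: 61.3 mL/min × 60 min/h ÷ 1000 mL/L = 3.678 L/h
Patient clearance = 0.59 × 3.678 = 2.170 L/h
D = CL × Css × τ / F = 2.170 × 10.3 × 4 / 0.82 = 109.0 mg

109 mg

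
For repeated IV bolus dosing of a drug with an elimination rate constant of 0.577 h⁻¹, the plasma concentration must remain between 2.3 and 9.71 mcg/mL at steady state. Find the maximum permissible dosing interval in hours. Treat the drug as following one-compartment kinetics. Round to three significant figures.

Between IV bolus doses, concentration decays as C = C₀·e^(−kτ), so C_peak/C_trough = e^(kτ).
τ_max = ln(C_peak/C_trough) / k = ln(9.71/2.3) / 0.5770 = 1.440 / 0.5770 = 2.496 h

2.50 h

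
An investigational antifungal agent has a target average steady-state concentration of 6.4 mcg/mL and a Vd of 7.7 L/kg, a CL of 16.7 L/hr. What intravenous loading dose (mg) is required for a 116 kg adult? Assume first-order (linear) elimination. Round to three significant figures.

Total Vd = 7.7 × 116 = 893.2 L
LD = Vd × C = 893.2 × 6.400 = 5716 mg

5720 mg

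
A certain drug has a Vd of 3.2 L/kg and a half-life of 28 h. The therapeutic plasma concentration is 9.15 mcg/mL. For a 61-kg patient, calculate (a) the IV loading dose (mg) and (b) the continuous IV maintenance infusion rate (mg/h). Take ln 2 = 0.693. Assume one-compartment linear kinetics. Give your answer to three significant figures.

Total Vd = 3.2 × 61 = 195.2 L
LD = Vd × C = 195.2 × 9.15 = 1786 mg
CL = 0.693 × Vd / t½ = 0.693 × 195.2 / 28 = 4.831 L/h
Infusion rate = CL × Css = 4.831 × 9.15 = 44.20 mg/h

(a) 1790 mg; (b) 44.2 mg/h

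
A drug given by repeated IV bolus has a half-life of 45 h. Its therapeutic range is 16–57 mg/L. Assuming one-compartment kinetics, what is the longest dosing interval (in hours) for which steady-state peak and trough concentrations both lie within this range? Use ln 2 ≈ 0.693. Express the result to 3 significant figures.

k = 0.693 / t½ = 0.693 / 45 = 0.01540 h⁻¹
Between IV bolus doses, concentration decays as C = C₀·e^(−kτ), so C_peak/C_trough = e^(kτ).
τ_max = ln(C_peak/C_trough) / k = ln(57/16) / 0.01540 = 1.270 / 0.01540 = 82.47 h

82.5 h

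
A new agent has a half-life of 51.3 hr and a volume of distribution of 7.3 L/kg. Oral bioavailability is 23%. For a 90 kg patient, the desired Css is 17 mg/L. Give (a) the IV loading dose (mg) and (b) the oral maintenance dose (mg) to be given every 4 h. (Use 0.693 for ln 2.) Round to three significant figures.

(a) 11200 mg; (b) 2620 mg

Vd = 7.3 L/kg × 90 kg = 657.0 L
LD = Vd × C = 657.0 × 17 = 11170 mg
CL = 0.693 × Vd / t½ = 0.693 × 657.0 / 51.3 = 8.875 L/h
D = CL × Css × τ / F = 8.875 × 17 × 4 / 0.23 = 2624 mg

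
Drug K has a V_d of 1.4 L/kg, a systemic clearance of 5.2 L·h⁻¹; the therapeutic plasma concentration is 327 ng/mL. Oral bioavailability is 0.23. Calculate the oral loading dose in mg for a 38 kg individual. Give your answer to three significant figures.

Total Vd = 1.4 × 38 = 53.20 L
C = 327 ng/mL = 0.3270 mg/L
LD = Vd × C / F = 53.20 × 0.3270 / 0.23 = 75.64 mg

75.6 mg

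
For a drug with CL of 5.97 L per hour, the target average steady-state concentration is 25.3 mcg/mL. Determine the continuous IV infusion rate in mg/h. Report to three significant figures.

Infusion rate = CL · Css = 5.970 L/h × 25.3 mg/L = 151.0 mg/h

151 mg/h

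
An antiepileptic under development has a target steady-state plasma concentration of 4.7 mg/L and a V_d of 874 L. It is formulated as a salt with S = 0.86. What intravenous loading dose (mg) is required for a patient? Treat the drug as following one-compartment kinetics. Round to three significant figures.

4780 mg

LD = Vd × C / S = 874.0 × 4.700 / 0.86 = 4777 mg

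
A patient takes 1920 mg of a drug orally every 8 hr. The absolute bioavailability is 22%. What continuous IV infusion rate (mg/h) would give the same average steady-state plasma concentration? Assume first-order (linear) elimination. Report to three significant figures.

Equivalent systemic input: infusion rate = F·D/τ.
Rate = 0.22 × 1920 / 8 = 52.80 mg/h

52.8 mg/h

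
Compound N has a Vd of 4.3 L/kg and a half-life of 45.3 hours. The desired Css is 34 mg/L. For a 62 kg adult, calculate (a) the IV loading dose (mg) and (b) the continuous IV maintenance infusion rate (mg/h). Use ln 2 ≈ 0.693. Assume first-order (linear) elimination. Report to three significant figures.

(a) 9060 mg; (b) 139 mg/h

Vd = 4.3 L/kg × 62 kg = 266.6 L
LD = Vd × C = 266.6 × 34 = 9064 mg
CL = 0.693 × Vd / t½ = 0.693 × 266.6 / 45.3 = 4.078 L/h
Infusion rate = CL × Css = 4.078 × 34 = 138.7 mg/h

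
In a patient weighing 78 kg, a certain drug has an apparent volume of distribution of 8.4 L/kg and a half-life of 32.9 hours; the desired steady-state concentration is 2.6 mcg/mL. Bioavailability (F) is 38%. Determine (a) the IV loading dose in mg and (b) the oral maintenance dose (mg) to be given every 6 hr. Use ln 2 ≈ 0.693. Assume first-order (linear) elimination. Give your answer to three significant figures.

Vd = 8.4 L/kg × 78 kg = 655.2 L
LD = Vd × C = 655.2 × 2.6 = 1704 mg
CL = 0.693 × Vd / t½ = 0.693 × 655.2 / 32.9 = 13.80 L/h
D = CL × Css × τ / F = 13.80 × 2.6 × 6 / 0.38 = 566.5 mg

(a) 1700 mg; (b) 567 mg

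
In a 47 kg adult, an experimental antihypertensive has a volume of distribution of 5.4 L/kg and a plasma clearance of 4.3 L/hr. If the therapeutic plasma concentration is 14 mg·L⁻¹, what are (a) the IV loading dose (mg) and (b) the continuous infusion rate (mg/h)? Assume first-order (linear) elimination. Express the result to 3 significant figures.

Vd = 5.4 L/kg × 47 kg = 253.8 L
Loading: fill Vd to C_target → 253.8 L × 14 mg/L = 3553 mg
Maintenance infusion rate = CL × Css = 4.300 × 14 = 60.20 mg/h

(a) 3550 mg; (b) 60.2 mg/h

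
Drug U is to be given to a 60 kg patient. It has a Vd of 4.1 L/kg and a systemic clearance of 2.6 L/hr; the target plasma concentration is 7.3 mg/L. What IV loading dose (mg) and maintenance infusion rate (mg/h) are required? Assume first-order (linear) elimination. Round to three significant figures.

(a) 1800 mg; (b) 19.0 mg/h

Vd = 4.1 L/kg × 60 kg = 246.0 L
Loading: fill Vd to C_target → 246.0 L × 7.3 mg/L = 1796 mg
Infusion rate = 2.600 L/h × 7.3 mg/L = 18.98 mg/h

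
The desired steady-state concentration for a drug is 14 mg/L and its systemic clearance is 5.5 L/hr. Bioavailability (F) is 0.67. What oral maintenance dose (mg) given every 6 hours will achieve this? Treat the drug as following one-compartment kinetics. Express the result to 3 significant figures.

At steady state, dose per interval replaces the amount cleared in that interval: F·D/τ = CL·Css.
D = CL × Css × τ / F = 5.500 × 14 × 6 / 0.67 = 689.6 mg

690 mg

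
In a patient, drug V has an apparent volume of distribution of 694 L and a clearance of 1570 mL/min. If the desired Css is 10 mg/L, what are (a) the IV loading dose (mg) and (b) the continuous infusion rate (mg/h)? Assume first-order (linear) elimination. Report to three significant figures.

(a) 6940 mg; (b) 942 mg/h

LD = Vd · C_target = 694.0 × 10 = 6940 mg
CL = 1570 mL/min = 1570 × 0.06 = 94.20 L/h
Infusion rate = 94.20 L/h × 10 mg/L = 942.0 mg/h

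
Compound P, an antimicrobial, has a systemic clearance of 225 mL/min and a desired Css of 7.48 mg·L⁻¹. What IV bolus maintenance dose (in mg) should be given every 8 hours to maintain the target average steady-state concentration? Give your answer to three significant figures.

CL = 225 mL/min × 60/1000 = 13.50 L/h
D = CL × Css × τ = 13.50 × 7.48 × 8 = 807.8 mg

808 mg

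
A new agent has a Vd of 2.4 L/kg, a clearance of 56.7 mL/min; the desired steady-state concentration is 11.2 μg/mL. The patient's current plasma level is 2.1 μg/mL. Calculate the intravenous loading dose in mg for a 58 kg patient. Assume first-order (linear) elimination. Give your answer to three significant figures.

Vd(total) = 58 kg × 2.4 L/kg = 139.2 L
Concentration deficit ΔC = 11.2 − 2.1 = 9.100 mg/L
LD = Vd × ΔC = 139.2 × 9.100 = 1267 mg

1270 mg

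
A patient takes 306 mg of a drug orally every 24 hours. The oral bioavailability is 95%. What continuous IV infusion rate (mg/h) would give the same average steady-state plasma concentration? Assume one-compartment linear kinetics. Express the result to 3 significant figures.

Equivalent systemic input: infusion rate = F·D/τ.
Rate = 0.95 × 306 / 24 = 12.11 mg/h

12.1 mg/h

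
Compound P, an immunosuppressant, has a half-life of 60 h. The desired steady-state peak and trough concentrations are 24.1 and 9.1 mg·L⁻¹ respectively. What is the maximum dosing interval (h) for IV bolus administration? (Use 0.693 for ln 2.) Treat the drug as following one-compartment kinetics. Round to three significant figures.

84.3 h

k = 0.693 / t½ = 0.693 / 60 = 0.01155 h⁻¹
Between IV bolus doses, concentration decays as C = C₀·e^(−kτ), so C_peak/C_trough = e^(kτ).
τ_max = ln(C_peak/C_trough) / k = ln(24.1/9.1) / 0.01155 = 0.9739 / 0.01155 = 84.32 h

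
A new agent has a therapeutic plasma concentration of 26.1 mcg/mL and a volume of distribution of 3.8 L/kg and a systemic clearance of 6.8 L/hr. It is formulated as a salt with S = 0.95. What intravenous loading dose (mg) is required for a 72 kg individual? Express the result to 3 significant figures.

7520 mg

Vd(total) = 72 kg × 3.8 L/kg = 273.6 L
LD = Vd × C / S = 273.6 × 26.10 / 0.95 = 7517 mg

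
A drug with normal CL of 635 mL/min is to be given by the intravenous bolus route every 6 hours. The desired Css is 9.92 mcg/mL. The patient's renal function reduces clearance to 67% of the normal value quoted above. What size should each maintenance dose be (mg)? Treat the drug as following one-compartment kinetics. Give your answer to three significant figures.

CL = 635 mL/min × 60/1000 = 38.10 L/h
Patient clearance = 0.67 × 38.10 = 25.53 L/h
D = CL × Css × τ = 25.53 × 9.92 × 6 = 1520 mg

1520 mg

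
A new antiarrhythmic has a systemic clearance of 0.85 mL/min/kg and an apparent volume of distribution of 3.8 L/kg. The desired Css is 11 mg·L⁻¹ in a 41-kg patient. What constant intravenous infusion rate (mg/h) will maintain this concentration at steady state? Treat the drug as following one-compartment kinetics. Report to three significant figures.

23.0 mg/h

CL = 0.85 mL/min/kg × 41 kg = 34.85 mL/min = 34.85 × 60/1000 = 2.091 L/h
R₀ = 2.091 × 11 = 23.00 mg/h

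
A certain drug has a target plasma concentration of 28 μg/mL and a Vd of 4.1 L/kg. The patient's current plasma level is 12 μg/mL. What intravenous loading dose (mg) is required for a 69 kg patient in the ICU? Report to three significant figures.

Total Vd = 4.1 × 69 = 282.9 L
Concentration deficit ΔC = 28 − 12 = 16.00 mg/L
LD = Vd × ΔC = 282.9 × 16.00 = 4526 mg

4530 mg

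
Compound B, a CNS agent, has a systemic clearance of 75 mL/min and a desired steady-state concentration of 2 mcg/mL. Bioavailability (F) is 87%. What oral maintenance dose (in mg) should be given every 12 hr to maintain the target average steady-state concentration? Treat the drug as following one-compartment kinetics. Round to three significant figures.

Convert clearance: 75 mL/min × 60 min/h ÷ 1000 mL/L = 4.500 L/h
D = CL × Css × τ / F = 4.500 × 2 × 12 / 0.87 = 124.1 mg

124 mg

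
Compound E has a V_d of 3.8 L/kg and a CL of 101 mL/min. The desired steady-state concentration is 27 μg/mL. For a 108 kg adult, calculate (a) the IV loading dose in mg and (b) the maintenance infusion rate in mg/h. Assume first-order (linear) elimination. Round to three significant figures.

(a) 11100 mg; (b) 164 mg/h

Vd = 3.8 L/kg × 108 kg = 410.4 L
LD = Vd · C_target = 410.4 × 27 = 11080 mg
Convert clearance: 101 mL/min × 60 min/h ÷ 1000 mL/L = 6.060 L/h
Maintenance: replace elimination → rate = CL × Css = 6.060 × 27 = 163.6 mg/h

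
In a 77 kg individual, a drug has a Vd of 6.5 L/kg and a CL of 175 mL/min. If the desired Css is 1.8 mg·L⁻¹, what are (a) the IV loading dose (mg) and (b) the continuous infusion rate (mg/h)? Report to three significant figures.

Vd(total) = 77 kg × 6.5 L/kg = 500.5 L
LD = Vd · C_target = 500.5 × 1.8 = 900.9 mg
CL = 175 mL/min × 60/1000 = 10.50 L/h
Maintenance: replace elimination → rate = CL × Css = 10.50 × 1.8 = 18.90 mg/h

(a) 901 mg; (b) 18.9 mg/h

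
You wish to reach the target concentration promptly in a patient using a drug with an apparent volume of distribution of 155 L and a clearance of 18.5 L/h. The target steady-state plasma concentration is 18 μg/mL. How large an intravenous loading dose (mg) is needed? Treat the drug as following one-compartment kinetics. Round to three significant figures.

LD = Vd × C = 155.0 × 18.00 = 2790 mg

2790 mg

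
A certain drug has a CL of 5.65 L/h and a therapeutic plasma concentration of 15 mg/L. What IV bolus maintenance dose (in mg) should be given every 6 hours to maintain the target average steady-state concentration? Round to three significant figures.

D = CL × Css × τ = 5.650 × 15 × 6 = 508.5 mg

509 mg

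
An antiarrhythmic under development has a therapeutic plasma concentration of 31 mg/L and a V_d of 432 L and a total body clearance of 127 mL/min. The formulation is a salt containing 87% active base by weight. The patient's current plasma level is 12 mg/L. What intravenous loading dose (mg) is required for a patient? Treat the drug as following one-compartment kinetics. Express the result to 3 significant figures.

9430 mg

The loading dose fills Vd to the target concentration; clearance is irrelevant here.
Concentration deficit ΔC = 31 − 12 = 19.00 mg/L
LD = Vd × ΔC / S = 432.0 × 19.00 / 0.87 = 9434 mg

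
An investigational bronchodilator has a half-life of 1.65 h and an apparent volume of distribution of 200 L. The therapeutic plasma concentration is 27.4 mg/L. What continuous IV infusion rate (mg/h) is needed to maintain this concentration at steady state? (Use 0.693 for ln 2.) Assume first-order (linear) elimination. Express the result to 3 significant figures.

k = 0.693/1.65 = 0.4200 h⁻¹, so CL = k·Vd = 0.4200 × 200.0 = 84.00 L/h
Infusion rate = CL × Css = 84.00 × 27.4 = 2302 mg/h

2300 mg/h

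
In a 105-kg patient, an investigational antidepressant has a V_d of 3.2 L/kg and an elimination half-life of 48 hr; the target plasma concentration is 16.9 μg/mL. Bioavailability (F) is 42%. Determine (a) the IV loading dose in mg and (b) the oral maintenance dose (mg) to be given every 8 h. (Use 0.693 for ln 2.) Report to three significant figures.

(a) 5680 mg; (b) 1560 mg

Vd = 3.2 L/kg × 105 kg = 336.0 L
LD = Vd × C = 336.0 × 16.9 = 5678 mg
CL = 0.693 × Vd / t½ = 0.693 × 336.0 / 48 = 4.851 L/h
D = CL × Css × τ / F = 4.851 × 16.9 × 8 / 0.42 = 1562 mg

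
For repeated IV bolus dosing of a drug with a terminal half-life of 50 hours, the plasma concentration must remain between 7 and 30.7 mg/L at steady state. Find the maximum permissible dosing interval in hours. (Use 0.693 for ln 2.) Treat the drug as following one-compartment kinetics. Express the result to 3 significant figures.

107 h

k = 0.693 / t½ = 0.693 / 50 = 0.01386 h⁻¹
Between IV bolus doses, concentration decays as C = C₀·e^(−kτ), so C_peak/C_trough = e^(kτ).
τ_max = ln(C_peak/C_trough) / k = ln(30.7/7) / 0.01386 = 1.478 / 0.01386 = 106.6 h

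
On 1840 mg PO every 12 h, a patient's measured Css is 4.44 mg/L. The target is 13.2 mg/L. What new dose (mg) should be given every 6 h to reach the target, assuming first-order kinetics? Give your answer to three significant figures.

For first-order elimination, Css ∝ F·D/(CL·τ); F and CL are unchanged, so Css ∝ D/τ.
D₂ = D₁ × (Css,target / Css,current) × (τ₂/τ₁) = 1840 × (13.2/4.44) × (6/12) = 2735 mg

2740 mg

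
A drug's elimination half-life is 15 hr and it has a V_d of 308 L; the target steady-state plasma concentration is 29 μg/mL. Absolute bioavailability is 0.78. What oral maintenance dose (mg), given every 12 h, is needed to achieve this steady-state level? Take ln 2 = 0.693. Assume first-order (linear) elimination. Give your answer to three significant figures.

CL = 0.693 × Vd / t½ = 0.693 × 308.0 / 15 = 14.23 L/h
D = CL × Css × τ / F = 14.23 × 29 × 12 / 0.78 = 6349 mg

6350 mg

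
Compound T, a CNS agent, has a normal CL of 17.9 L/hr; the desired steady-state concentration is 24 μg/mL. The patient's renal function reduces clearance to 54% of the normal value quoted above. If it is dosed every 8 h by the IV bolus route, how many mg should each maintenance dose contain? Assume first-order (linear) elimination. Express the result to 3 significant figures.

1860 mg

Patient clearance = 0.54 × 17.90 = 9.666 L/h
At steady state, dose per interval replaces the amount cleared in that interval: D/τ = CL·Css.
D = CL × Css × τ = 9.666 × 24 × 8 = 1856 mg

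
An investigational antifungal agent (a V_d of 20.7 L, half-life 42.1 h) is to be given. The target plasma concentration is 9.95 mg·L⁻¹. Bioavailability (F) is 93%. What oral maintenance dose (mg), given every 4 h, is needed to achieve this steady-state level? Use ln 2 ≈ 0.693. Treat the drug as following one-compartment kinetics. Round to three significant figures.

k = 0.693/42.1 = 0.01646 h⁻¹, so CL = k·Vd = 0.01646 × 20.70 = 0.3407 L/h
D = CL × Css × τ / F = 0.3407 × 9.95 × 4 / 0.93 = 14.58 mg

14.6 mg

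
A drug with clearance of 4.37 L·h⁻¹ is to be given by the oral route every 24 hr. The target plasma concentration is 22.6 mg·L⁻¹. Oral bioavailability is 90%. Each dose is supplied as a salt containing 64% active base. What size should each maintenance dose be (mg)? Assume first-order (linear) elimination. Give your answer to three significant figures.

4120 mg

D = CL × Css × τ / F / S = 4.370 × 22.6 × 24 / 0.9 / 0.64 = 4115 mg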